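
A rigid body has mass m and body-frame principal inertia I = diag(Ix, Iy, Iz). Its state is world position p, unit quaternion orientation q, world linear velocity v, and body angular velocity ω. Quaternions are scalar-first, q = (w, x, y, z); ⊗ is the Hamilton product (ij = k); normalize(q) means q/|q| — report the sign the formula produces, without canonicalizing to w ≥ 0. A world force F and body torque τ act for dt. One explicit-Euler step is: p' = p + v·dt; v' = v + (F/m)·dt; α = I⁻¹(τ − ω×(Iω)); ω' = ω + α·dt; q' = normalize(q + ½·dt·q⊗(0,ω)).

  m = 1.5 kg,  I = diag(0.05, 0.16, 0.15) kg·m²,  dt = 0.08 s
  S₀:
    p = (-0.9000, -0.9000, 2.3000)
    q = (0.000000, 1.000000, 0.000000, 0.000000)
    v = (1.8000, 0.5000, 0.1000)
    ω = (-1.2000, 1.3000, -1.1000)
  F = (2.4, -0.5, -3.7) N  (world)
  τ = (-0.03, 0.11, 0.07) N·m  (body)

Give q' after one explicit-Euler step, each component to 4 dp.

q' = (0.0478, 0.9965, 0.0438, 0.0518)

2q̇ = q⊗(0,ω) = (1.2000000, 0.0000000, 1.1000000, 1.3000000)
q' = normalize(q + ½dt·q⊗(0,ω)) = (0.0478, 0.9965, 0.0438, 0.0518)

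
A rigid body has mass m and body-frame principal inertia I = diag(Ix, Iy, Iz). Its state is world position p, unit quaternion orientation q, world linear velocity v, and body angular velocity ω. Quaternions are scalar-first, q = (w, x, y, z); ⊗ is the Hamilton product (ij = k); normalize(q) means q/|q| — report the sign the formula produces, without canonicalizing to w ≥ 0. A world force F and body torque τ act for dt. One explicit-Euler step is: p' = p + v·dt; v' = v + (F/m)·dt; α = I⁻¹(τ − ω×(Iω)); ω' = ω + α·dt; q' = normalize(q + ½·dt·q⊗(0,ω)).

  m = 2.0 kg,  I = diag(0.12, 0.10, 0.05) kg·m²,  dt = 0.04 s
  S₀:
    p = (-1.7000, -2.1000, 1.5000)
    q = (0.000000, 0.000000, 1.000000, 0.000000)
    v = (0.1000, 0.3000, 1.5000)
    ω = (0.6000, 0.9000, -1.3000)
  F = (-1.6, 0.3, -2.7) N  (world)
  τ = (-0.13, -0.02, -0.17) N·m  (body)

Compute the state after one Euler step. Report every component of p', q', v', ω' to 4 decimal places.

a = F/m = (-0.8000, 0.1500, -1.3500)
p' = p + v·dt = (-1.6960, -2.0880, 1.5600)
new velocity v' = (0.0680, 0.3060, 1.4460)
precession coupling ω×(Iω) = (0.0585, -0.0546, -0.0108)
(τ − ω×Iω)/I = (-1.5708, 0.3460, -3.1840)
new body rate ω' = (0.5372, 0.9138, -1.4274)
Hamilton product q⊗(0,ω) = (-0.9000000, -1.3000000, 0.0000000, -0.6000000)
q' = normalize(q + ½dt·q⊗(0,ω)) = (-0.0180, -0.0260, 0.9994, -0.0120)

p' = (-1.6960, -2.0880, 1.5600)
q' = (-0.0180, -0.0260, 0.9994, -0.0120)
v' = (0.0680, 0.3060, 1.4460)
ω' = (0.5372, 0.9138, -1.4274)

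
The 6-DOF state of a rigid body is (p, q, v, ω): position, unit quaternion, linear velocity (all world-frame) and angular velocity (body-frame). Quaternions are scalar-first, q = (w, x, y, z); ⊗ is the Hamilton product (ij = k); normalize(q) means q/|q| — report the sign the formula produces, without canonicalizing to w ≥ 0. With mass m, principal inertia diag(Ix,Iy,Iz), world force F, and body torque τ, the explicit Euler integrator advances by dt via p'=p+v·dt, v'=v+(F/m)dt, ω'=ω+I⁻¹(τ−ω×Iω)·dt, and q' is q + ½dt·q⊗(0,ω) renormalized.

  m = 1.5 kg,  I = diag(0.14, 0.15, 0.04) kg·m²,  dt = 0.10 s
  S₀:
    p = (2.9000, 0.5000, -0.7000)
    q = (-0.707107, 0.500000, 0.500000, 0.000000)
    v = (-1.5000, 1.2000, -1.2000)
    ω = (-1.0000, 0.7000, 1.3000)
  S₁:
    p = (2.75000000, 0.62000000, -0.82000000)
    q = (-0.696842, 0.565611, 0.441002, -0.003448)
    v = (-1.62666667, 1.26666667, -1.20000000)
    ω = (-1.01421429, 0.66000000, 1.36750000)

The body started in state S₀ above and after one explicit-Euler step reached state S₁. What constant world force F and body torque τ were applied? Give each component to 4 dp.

velocity change Δv = (-0.12666667, 0.06666667, 0.00000000)
m·(v₁−v₀)/dt = (-1.9000, 1.0000, 0.0000)
ω₁ − ω₀ = (-0.01421429, -0.04000000, 0.06750000)
τ = I·(Δω/dt) + ω₀×(Iω₀) = (-0.1200, -0.1900, 0.0200)

F = (-1.9000, 1.0000, 0.0000)
τ = (-0.1200, -0.1900, 0.0200)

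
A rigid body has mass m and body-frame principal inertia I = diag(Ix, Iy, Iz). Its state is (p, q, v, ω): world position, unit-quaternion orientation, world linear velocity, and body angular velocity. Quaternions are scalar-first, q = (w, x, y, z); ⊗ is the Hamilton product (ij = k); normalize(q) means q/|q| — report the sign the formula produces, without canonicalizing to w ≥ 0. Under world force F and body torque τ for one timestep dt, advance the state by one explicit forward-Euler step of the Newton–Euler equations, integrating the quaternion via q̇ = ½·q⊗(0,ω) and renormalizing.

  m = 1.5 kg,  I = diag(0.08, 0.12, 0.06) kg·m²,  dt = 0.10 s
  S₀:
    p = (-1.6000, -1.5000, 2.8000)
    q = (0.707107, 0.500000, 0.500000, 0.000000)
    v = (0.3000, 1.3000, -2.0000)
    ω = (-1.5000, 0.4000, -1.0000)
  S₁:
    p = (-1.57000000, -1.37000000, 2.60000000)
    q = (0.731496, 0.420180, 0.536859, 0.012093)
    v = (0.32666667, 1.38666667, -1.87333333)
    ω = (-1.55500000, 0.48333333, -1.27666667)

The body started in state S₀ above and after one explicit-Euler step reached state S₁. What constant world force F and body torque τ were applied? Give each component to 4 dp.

velocity change Δv = (0.02666667, 0.08666667, 0.12666667)
m·(v₁−v₀)/dt = (0.4000, 1.3000, 1.9000)
Δω = ω₁−ω₀ = (-0.05500000, 0.08333333, -0.27666667)
precession coupling = (0.0240, 0.0300, -0.0240)
I·α + gyro = (-0.0200, 0.1300, -0.1900)

F = (0.4000, 1.3000, 1.9000)
τ = (-0.0200, 0.1300, -0.1900)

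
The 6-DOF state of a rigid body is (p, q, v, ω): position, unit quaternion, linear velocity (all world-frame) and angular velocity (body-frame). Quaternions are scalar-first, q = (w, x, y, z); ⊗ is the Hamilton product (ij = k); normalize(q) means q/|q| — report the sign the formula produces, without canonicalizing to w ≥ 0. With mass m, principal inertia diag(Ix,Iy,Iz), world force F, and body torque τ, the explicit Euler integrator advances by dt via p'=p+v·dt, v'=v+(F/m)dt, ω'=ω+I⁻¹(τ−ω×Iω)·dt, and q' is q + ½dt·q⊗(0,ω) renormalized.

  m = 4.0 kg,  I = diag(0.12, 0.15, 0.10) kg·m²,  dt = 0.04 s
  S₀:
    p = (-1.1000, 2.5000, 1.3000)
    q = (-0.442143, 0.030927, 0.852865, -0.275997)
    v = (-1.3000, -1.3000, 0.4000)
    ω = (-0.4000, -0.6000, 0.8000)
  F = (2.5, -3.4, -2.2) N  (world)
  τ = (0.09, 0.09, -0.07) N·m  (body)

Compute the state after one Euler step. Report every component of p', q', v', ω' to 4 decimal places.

α = I⁻¹(τ − ω×Iω) = (0.5500, 0.6427, -0.7720)
new body rate ω' = (-0.3780, -0.5743, 0.7691)
Hamilton product q⊗(0,ω) = (0.7448874, 0.6935510, 0.3509430, -0.0311246)
updated quaternion q' = (-0.4271, 0.0448, 0.8597, -0.2766)
p' = p + v·dt = (-1.1520, 2.4480, 1.3160)
v + (F/m)dt = (-1.2750, -1.3340, 0.3780)

p' = (-1.1520, 2.4480, 1.3160)
q' = (-0.4271, 0.0448, 0.8597, -0.2766)
v' = (-1.2750, -1.3340, 0.3780)
ω' = (-0.3780, -0.5743, 0.7691)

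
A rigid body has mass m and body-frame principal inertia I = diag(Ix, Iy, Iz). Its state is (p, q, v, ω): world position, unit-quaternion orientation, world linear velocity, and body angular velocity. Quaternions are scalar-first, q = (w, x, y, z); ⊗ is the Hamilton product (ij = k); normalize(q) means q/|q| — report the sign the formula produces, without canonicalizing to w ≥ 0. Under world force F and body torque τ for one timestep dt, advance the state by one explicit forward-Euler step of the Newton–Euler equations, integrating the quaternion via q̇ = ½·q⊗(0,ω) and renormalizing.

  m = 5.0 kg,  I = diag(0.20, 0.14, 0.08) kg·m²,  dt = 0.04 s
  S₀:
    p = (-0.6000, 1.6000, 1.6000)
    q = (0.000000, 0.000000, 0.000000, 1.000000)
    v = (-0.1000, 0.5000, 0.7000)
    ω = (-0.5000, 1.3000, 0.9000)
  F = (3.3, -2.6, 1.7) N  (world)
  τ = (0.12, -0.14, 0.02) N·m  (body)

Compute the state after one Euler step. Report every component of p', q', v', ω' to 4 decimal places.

(τ − ω×Iω)/I = (0.9510, -0.6143, -0.2375)
ω' = ω + α·dt = (-0.4620, 1.2754, 0.8905)
q⊗(0,ω) = (-0.9000000, -1.3000000, -0.5000000, 0.0000000)
q + ½dt·q⊗(0,ω), renormalized = (-0.0180, -0.0260, -0.0100, 0.9995)
new position p' = (-0.6040, 1.6200, 1.6280)
v + (F/m)dt = (-0.0736, 0.4792, 0.7136)

p' = (-0.6040, 1.6200, 1.6280)
q' = (-0.0180, -0.0260, -0.0100, 0.9995)
v' = (-0.0736, 0.4792, 0.7136)
ω' = (-0.4620, 1.2754, 0.8905)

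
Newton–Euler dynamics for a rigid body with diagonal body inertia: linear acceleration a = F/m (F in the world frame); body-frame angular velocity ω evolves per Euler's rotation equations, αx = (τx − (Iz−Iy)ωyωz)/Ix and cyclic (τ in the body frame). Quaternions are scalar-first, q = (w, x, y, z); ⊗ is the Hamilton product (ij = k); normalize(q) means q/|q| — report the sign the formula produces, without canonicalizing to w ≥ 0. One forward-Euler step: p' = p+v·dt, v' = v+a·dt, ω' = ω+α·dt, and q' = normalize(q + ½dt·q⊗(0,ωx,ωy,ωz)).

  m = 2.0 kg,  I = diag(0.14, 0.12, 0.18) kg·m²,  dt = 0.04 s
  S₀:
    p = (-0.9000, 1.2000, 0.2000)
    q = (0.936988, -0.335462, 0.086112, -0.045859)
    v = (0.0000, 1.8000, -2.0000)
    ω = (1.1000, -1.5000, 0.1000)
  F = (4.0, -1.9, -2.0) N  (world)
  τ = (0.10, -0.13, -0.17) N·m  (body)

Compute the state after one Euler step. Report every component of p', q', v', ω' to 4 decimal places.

angular accel α = (0.7786, -1.0467, -1.1278)
ω' = ω + α·dt = (1.1311, -1.5419, 0.0549)
q⊗(0,ω) = (0.5027621, 0.9705095, -1.4223807, 0.5021686)
q + ½dt·q⊗(0,ω), renormalized = (0.9464, -0.3158, 0.0576, -0.0358)
a = F/m = (2.0000, -0.9500, -1.0000)
p + v·dt = (-0.9000, 1.2720, 0.1200)
new velocity v' = (0.0800, 1.7620, -2.0400)

p' = (-0.9000, 1.2720, 0.1200)
q' = (0.9464, -0.3158, 0.0576, -0.0358)
v' = (0.0800, 1.7620, -2.0400)
ω' = (1.1311, -1.5419, 0.0549)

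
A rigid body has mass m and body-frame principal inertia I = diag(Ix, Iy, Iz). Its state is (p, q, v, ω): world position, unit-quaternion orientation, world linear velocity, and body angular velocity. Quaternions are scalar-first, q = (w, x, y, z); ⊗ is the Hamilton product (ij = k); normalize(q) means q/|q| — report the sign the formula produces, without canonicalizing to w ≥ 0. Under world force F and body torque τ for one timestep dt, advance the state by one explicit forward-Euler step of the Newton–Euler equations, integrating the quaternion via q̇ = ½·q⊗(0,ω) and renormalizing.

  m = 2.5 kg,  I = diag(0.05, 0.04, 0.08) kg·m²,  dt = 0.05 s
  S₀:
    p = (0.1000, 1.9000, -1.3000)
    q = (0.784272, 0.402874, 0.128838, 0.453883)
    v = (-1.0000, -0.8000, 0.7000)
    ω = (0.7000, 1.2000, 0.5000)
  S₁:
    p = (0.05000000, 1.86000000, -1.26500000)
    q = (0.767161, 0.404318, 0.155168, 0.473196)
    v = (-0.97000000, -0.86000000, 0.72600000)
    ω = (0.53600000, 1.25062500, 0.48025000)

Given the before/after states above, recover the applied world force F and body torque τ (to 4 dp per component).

v₁ − v₀ = (0.03000000, -0.06000000, 0.02600000)
F = m·Δv/dt = (1.5000, -3.0000, 1.3000)
Δω = ω₁−ω₀ = (-0.16400000, 0.05062500, -0.01975000)
I·α + gyro = (-0.1400, 0.0300, -0.0400)

F = (1.5000, -3.0000, 1.3000)
τ = (-0.1400, 0.0300, -0.0400)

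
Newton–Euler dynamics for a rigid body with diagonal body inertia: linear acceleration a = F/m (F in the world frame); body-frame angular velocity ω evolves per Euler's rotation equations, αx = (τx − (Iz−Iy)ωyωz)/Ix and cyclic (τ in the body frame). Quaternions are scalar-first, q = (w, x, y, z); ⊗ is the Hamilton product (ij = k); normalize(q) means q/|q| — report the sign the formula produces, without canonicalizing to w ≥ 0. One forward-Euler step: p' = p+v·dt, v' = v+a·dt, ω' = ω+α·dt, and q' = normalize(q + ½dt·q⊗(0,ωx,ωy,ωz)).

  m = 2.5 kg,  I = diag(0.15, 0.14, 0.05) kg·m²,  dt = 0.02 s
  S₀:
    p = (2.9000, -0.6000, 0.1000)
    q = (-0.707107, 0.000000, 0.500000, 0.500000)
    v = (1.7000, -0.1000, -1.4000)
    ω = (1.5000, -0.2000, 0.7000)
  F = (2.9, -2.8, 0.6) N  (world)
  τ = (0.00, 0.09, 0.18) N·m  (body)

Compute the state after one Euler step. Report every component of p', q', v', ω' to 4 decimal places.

α = I⁻¹(τ − ω×Iω) = (-0.0840, -0.1071, 3.5400)
ω + α·dt = (1.4983, -0.2021, 0.7708)
Hamilton product q⊗(0,ω) = (-0.2500000, -0.6106605, 0.8914214, -1.2449749)
q + ½dt·q⊗(0,ω), renormalized = (-0.7095, -0.0061, 0.5088, 0.4875)
p' = p + v·dt = (2.9340, -0.6020, 0.0720)
v + (F/m)dt = (1.7232, -0.1224, -1.3952)

p' = (2.9340, -0.6020, 0.0720)
q' = (-0.7095, -0.0061, 0.5088, 0.4875)
v' = (1.7232, -0.1224, -1.3952)
ω' = (1.4983, -0.2021, 0.7708)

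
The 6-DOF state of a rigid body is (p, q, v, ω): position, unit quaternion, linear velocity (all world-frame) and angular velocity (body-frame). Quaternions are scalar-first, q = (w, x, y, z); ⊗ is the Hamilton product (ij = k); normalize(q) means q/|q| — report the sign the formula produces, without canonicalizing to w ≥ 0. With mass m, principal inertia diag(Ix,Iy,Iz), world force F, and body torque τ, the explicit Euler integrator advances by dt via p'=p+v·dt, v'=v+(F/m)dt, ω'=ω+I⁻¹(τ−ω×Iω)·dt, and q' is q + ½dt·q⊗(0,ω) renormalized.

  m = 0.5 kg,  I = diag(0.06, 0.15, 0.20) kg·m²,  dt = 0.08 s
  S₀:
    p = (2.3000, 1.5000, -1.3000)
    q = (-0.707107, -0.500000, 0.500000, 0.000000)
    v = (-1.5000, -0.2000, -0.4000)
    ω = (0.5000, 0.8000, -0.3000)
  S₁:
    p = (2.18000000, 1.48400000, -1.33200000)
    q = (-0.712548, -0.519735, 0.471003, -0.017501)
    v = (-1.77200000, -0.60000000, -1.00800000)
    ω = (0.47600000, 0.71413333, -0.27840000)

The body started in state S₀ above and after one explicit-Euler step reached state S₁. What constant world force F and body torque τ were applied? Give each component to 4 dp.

F = (-1.7000, -2.5000, -3.8000)
τ = (-0.0300, -0.1400, 0.0900)

Δv = v₁−v₀ = (-0.27200000, -0.40000000, -0.60800000)
m·(v₁−v₀)/dt = (-1.7000, -2.5000, -3.8000)
ω₁ − ω₀ = (-0.02400000, -0.08586667, 0.02160000)
I·α + gyro = (-0.0300, -0.1400, 0.0900)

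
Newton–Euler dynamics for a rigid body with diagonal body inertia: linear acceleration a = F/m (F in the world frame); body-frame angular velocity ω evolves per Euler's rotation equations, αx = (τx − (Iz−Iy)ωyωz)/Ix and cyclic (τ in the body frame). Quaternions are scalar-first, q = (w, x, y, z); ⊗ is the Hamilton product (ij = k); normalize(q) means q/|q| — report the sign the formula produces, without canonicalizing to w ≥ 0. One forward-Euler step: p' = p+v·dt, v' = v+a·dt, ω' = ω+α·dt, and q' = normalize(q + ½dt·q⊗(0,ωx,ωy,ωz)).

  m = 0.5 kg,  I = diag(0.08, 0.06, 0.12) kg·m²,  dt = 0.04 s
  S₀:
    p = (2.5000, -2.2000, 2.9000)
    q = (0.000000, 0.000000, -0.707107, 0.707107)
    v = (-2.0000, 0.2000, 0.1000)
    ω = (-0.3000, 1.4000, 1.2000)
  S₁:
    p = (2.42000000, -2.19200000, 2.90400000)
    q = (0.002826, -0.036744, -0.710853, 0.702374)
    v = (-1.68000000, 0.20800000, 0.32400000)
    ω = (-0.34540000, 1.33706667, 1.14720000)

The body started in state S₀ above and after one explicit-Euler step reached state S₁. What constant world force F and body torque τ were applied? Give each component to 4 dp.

Δv = v₁−v₀ = (0.32000000, 0.00800000, 0.22400000)
F = m·Δv/dt = (4.0000, 0.1000, 2.8000)
Δω = ω₁−ω₀ = (-0.04540000, -0.06293333, -0.05280000)
ω₀×(Iω₀) = (0.1008, 0.0144, 0.0084)
I·α + gyro = (0.0100, -0.0800, -0.1500)

F = (4.0000, 0.1000, 2.8000)
τ = (0.0100, -0.0800, -0.1500)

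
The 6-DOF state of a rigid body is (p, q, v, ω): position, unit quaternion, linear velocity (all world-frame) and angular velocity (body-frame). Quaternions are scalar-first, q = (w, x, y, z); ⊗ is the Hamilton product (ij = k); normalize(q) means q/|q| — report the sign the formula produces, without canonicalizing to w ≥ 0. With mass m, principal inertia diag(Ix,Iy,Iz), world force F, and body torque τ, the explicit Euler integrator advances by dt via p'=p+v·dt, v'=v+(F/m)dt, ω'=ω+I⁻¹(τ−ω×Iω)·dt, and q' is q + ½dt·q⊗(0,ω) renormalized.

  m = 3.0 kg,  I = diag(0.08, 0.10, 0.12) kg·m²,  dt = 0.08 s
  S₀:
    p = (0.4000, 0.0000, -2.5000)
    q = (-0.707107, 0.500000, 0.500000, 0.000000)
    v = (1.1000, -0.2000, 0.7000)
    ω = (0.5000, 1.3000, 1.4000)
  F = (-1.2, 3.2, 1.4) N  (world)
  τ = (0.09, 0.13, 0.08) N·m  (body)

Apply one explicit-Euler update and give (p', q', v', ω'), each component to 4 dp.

p' = (0.4880, -0.0160, -2.4440)
q' = (-0.7408, 0.5123, 0.4339, -0.0235)
v' = (1.0680, -0.1147, 0.7373)
ω' = (0.5536, 1.4264, 1.4447)

gyro term ω×Iω = (0.0364, -0.0280, 0.0130)
(τ − ω×Iω)/I = (0.6700, 1.5800, 0.5583)
ω + α·dt = (0.5536, 1.4264, 1.4447)
2q̇ = q⊗(0,ω) = (-0.9000000, 0.3464465, -1.6192391, -0.5899498)
updated quaternion q' = (-0.7408, 0.5123, 0.4339, -0.0235)
a = F/m = (-0.4000, 1.0667, 0.4667)
p + v·dt = (0.4880, -0.0160, -2.4440)
new velocity v' = (1.0680, -0.1147, 0.7373)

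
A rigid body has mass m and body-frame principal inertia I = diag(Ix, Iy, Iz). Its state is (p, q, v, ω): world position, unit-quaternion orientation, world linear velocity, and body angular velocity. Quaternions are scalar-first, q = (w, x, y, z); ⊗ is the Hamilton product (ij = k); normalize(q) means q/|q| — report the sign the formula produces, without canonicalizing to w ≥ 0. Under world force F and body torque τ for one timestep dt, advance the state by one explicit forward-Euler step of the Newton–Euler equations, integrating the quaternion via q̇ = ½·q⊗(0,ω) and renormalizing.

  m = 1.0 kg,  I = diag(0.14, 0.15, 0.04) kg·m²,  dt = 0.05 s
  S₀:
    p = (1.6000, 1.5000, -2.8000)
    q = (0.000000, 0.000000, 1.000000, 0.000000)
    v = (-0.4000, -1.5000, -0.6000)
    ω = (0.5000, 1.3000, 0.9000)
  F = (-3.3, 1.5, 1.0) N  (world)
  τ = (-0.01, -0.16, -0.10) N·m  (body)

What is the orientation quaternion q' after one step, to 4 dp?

q⊗(0,ω) = (-1.3000000, 0.9000000, 0.0000000, -0.5000000)
q + ½dt·q⊗(0,ω), renormalized = (-0.0325, 0.0225, 0.9991, -0.0125)

q' = (-0.0325, 0.0225, 0.9991, -0.0125)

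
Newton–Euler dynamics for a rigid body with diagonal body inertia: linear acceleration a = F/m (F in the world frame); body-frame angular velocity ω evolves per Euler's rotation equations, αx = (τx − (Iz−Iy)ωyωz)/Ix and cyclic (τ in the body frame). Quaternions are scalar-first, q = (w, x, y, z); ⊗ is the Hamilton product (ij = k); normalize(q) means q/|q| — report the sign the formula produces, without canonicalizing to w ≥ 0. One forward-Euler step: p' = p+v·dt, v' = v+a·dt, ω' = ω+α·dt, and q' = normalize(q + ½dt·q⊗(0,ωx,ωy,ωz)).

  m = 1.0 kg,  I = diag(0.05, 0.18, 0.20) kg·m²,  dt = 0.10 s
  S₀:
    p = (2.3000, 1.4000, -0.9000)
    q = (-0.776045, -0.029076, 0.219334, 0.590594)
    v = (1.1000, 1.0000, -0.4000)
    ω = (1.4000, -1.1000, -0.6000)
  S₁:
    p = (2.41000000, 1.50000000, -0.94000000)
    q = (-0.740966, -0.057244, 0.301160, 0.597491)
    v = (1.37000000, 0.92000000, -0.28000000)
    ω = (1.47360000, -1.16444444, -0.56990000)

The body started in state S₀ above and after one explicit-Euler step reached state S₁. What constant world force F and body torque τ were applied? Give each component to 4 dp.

v₁ − v₀ = (0.27000000, -0.08000000, 0.12000000)
m·(v₁−v₀)/dt = (2.7000, -0.8000, 1.2000)
Δω = ω₁−ω₀ = (0.07360000, -0.06444444, 0.03010000)
gyro term ω₀×Iω₀ = (0.0132, 0.1260, -0.2002)
τ = I·(Δω/dt) + ω₀×(Iω₀) = (0.0500, 0.0100, -0.1400)

F = (2.7000, -0.8000, 1.2000)
τ = (0.0500, 0.0100, -0.1400)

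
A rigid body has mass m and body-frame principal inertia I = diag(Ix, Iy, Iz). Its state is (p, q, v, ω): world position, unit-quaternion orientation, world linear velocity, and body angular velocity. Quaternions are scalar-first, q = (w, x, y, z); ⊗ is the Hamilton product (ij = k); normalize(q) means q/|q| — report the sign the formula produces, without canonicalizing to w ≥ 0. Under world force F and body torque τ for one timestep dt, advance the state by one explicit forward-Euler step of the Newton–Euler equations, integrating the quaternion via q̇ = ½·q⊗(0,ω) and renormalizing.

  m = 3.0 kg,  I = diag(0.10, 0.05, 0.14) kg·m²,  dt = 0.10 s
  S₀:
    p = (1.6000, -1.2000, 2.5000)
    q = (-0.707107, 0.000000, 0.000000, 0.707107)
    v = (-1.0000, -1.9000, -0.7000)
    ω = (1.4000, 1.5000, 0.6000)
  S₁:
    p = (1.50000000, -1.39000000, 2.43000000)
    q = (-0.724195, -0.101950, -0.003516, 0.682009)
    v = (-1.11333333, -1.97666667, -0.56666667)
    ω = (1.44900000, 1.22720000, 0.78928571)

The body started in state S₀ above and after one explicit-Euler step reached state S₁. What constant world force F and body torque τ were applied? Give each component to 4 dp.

F = (-3.4000, -2.3000, 4.0000)
τ = (0.1300, -0.1700, 0.1600)

velocity change Δv = (-0.11333333, -0.07666667, 0.13333333)
m·(v₁−v₀)/dt = (-3.4000, -2.3000, 4.0000)
ω₁ − ω₀ = (0.04900000, -0.27280000, 0.18928571)
precession coupling = (0.0810, -0.0336, -0.1050)
I·α + gyro = (0.1300, -0.1700, 0.1600)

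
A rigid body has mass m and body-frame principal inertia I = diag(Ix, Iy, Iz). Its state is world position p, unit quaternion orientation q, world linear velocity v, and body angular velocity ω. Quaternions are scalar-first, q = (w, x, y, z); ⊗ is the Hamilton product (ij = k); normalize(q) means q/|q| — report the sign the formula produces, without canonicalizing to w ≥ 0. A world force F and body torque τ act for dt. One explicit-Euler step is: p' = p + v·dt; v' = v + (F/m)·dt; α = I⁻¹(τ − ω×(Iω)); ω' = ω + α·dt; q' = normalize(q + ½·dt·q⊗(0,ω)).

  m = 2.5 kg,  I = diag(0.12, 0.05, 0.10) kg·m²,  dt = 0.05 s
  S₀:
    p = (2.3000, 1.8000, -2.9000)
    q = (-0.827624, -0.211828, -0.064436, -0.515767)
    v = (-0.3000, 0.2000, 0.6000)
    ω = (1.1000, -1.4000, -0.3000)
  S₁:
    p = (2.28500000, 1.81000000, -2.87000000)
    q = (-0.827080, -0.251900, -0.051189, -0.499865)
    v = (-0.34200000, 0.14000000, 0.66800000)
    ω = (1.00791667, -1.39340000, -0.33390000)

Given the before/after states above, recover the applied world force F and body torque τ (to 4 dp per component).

Δv = v₁−v₀ = (-0.04200000, -0.06000000, 0.06800000)
applied force F = (-2.1000, -3.0000, 3.4000)
ω₁ − ω₀ = (-0.09208333, 0.00660000, -0.03390000)
gyro term ω₀×Iω₀ = (0.0210, -0.0066, 0.1078)
I·α + gyro = (-0.2000, 0.0000, 0.0400)

F = (-2.1000, -3.0000, 3.4000)
τ = (-0.2000, 0.0000, 0.0400)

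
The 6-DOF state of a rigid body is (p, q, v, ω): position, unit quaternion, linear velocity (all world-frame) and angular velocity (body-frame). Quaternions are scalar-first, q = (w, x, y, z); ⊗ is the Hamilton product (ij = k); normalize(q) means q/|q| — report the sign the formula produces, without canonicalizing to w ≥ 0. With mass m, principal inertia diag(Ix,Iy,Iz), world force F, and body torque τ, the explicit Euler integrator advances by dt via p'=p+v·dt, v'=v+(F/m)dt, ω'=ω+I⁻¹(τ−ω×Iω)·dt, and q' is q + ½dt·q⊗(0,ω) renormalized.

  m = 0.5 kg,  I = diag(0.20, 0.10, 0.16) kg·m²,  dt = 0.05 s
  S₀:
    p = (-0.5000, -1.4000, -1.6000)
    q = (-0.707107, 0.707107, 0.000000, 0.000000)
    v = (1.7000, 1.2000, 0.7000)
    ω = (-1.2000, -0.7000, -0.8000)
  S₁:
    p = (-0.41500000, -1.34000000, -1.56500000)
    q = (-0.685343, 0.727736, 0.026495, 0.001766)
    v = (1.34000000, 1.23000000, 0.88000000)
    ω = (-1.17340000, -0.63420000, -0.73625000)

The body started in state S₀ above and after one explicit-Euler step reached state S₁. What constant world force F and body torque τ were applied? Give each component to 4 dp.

F = (-3.6000, 0.3000, 1.8000)
τ = (0.1400, 0.1700, 0.1200)

Δω = ω₁−ω₀ = (0.02660000, 0.06580000, 0.06375000)
τ = I·(Δω/dt) + ω₀×(Iω₀) = (0.1400, 0.1700, 0.1200)
v₁ − v₀ = (-0.36000000, 0.03000000, 0.18000000)
m·(v₁−v₀)/dt = (-3.6000, 0.3000, 1.8000)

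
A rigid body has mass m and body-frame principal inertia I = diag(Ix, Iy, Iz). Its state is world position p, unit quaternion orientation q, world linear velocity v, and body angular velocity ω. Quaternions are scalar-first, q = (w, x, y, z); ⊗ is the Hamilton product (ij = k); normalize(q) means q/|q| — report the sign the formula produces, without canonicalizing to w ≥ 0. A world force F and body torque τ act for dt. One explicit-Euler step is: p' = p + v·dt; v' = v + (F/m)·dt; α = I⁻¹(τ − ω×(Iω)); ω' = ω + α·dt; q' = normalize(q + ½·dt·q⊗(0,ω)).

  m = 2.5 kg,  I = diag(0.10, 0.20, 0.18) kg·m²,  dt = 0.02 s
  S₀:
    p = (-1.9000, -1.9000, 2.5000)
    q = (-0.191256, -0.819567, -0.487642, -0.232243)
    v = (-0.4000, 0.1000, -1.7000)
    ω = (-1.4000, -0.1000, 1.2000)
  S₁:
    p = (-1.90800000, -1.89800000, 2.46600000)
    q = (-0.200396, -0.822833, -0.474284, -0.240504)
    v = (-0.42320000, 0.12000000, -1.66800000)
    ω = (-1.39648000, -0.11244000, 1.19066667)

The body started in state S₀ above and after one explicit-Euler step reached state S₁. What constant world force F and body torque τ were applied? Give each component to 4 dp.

F = (-2.9000, 2.5000, 4.0000)
τ = (0.0200, 0.0100, -0.0700)

Δω = ω₁−ω₀ = (0.00352000, -0.01244000, -0.00933333)
precession coupling = (0.0024, 0.1344, 0.0140)
τ = I·(Δω/dt) + ω₀×(Iω₀) = (0.0200, 0.0100, -0.0700)
v₁ − v₀ = (-0.02320000, 0.02000000, 0.03200000)
m·(v₁−v₀)/dt = (-2.9000, 2.5000, 4.0000)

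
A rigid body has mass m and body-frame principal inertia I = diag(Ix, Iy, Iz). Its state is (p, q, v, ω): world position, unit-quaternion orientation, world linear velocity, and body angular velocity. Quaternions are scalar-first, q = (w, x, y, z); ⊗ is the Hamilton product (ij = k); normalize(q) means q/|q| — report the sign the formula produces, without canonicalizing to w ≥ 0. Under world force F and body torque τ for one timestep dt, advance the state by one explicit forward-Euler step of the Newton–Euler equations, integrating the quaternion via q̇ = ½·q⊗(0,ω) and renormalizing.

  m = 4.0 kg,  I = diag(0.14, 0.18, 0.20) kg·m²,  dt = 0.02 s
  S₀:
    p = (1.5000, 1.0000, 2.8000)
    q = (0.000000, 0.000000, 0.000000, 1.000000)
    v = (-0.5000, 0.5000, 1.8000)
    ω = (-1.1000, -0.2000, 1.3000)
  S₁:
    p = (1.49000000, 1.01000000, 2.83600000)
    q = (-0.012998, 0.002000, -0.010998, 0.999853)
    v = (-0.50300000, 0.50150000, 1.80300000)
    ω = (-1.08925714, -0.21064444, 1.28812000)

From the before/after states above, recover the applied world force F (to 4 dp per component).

F = (-0.6000, 0.3000, 0.6000)

v₁ − v₀ = (-0.00300000, 0.00150000, 0.00300000)
m·(v₁−v₀)/dt = (-0.6000, 0.3000, 0.6000)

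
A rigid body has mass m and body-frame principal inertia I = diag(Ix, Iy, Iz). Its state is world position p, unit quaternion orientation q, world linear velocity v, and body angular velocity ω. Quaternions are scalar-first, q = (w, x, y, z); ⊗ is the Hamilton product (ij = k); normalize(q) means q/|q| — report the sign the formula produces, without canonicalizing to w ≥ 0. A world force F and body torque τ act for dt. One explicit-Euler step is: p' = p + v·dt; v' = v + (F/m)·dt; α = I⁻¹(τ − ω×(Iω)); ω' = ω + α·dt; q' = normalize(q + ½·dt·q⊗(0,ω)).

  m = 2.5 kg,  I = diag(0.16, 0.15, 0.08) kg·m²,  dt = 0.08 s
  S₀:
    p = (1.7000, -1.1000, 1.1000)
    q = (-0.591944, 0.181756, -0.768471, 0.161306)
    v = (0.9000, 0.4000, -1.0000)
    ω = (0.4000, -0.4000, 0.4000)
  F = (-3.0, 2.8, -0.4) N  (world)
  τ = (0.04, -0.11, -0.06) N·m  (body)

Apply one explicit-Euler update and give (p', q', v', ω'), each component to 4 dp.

a = (-1.2000, 1.1200, -0.1600)
p + v·dt = (1.7720, -1.0680, 1.0200)
v + (F/m)dt = (0.8040, 0.4896, -1.0128)
precession coupling ω×(Iω) = (0.0112, 0.0128, 0.0016)
angular accel α = (0.1800, -0.8187, -0.7700)
ω' = ω + α·dt = (0.4144, -0.4655, 0.3384)
2q̇ = q⊗(0,ω) = (-0.4446132, -0.4796436, 0.2285976, -0.0020916)
q' = normalize(q + ½dt·q⊗(0,ω)) = (-0.6095, 0.1625, -0.7590, 0.1612)

p' = (1.7720, -1.0680, 1.0200)
q' = (-0.6095, 0.1625, -0.7590, 0.1612)
v' = (0.8040, 0.4896, -1.0128)
ω' = (0.4144, -0.4655, 0.3384)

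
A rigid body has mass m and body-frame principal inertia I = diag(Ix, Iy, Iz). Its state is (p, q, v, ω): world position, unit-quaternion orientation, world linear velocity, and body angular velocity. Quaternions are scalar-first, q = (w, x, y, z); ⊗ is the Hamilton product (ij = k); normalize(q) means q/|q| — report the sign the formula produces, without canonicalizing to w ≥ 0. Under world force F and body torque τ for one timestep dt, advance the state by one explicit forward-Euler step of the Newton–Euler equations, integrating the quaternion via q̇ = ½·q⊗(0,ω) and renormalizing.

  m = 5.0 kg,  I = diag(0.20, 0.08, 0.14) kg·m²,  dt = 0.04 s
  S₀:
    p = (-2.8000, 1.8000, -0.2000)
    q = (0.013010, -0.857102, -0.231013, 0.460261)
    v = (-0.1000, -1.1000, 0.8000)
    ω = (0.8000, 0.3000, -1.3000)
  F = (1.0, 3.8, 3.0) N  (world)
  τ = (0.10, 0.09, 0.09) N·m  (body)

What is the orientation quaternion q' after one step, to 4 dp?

Hamilton product q⊗(0,ω) = (1.3533248, 0.1726466, -0.7421208, -0.0892332)
q' = normalize(q + ½dt·q⊗(0,ω)) = (0.0401, -0.8532, -0.2457, 0.4583)

q' = (0.0401, -0.8532, -0.2457, 0.4583)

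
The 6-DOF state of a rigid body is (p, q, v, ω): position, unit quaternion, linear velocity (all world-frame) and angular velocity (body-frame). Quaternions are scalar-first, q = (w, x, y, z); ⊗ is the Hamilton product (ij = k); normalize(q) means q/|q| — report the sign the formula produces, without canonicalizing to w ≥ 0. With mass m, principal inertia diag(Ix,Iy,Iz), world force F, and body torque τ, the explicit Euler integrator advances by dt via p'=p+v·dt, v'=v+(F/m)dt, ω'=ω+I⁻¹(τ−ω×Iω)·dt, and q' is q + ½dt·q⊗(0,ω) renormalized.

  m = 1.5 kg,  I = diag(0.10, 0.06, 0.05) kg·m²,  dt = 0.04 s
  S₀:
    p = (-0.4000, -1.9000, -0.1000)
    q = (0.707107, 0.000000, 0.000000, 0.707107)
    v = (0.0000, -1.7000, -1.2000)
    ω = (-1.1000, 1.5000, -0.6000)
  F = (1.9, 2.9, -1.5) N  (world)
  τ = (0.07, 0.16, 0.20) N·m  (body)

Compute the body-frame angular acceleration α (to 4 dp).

α = (0.6100, 2.1167, 2.6800)

ω×(Iω) gyroscopic = (0.0090, 0.0330, 0.0660)
α = I⁻¹(τ − ω×Iω) = (0.6100, 2.1167, 2.6800)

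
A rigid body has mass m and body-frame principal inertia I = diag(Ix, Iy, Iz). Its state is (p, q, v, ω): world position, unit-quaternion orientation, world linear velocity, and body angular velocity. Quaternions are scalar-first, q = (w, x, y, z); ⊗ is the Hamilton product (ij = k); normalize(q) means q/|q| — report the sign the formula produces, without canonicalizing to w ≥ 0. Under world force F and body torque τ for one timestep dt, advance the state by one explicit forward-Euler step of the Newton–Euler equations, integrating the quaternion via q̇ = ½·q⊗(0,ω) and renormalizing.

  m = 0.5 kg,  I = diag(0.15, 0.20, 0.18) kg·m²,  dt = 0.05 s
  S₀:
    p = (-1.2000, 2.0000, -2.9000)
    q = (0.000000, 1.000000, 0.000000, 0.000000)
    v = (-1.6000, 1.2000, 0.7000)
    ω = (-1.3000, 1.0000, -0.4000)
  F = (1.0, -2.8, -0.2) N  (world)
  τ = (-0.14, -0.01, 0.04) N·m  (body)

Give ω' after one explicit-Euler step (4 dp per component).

ω' = (-1.3493, 1.0014, -0.3708)

(τ − ω×Iω)/I = (-0.9867, 0.0280, 0.5833)
ω + α·dt = (-1.3493, 1.0014, -0.3708)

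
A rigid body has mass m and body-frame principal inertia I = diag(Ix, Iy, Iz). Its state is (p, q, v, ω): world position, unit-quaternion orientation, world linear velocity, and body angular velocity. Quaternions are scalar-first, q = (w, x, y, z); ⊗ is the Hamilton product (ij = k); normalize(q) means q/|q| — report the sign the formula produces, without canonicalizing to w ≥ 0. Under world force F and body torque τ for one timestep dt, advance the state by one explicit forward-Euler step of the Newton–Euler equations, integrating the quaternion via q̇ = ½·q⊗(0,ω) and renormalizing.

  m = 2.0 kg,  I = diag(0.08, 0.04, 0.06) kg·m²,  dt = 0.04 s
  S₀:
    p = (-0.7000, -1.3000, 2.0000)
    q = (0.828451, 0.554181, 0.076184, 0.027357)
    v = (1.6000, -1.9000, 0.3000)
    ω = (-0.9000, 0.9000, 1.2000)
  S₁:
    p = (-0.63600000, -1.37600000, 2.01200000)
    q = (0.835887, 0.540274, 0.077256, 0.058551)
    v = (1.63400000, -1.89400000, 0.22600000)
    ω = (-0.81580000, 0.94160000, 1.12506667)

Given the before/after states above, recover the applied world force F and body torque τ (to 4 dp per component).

F = (1.7000, 0.3000, -3.7000)
τ = (0.1900, 0.0200, -0.0800)

Δv = v₁−v₀ = (0.03400000, 0.00600000, -0.07400000)
m·(v₁−v₀)/dt = (1.7000, 0.3000, -3.7000)
Δω = ω₁−ω₀ = (0.08420000, 0.04160000, -0.07493333)
precession coupling = (0.0216, -0.0216, 0.0324)
I·α + gyro = (0.1900, 0.0200, -0.0800)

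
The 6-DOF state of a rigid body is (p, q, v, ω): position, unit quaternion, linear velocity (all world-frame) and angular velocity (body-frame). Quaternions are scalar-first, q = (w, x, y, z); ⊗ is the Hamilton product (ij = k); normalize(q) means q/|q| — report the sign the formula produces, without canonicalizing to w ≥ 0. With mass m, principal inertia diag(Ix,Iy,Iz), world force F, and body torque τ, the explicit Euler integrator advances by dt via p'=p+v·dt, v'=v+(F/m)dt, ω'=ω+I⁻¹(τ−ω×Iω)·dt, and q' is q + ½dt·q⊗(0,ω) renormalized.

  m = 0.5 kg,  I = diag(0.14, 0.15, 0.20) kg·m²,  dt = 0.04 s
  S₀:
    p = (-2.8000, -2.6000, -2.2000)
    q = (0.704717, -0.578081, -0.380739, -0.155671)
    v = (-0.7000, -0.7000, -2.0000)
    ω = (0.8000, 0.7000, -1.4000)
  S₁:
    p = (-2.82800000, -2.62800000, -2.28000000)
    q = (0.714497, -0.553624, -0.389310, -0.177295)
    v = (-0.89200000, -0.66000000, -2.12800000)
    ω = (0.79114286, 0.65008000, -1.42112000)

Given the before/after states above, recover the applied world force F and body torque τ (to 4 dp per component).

F = (-2.4000, 0.5000, -1.6000)
τ = (-0.0800, -0.1200, -0.1000)

ω₁ − ω₀ = (-0.00885714, -0.04992000, -0.02112000)
precession coupling = (-0.0490, 0.0672, 0.0056)
I·α + gyro = (-0.0800, -0.1200, -0.1000)
v₁ − v₀ = (-0.19200000, 0.04000000, -0.12800000)
F = m·Δv/dt = (-2.4000, 0.5000, -1.6000)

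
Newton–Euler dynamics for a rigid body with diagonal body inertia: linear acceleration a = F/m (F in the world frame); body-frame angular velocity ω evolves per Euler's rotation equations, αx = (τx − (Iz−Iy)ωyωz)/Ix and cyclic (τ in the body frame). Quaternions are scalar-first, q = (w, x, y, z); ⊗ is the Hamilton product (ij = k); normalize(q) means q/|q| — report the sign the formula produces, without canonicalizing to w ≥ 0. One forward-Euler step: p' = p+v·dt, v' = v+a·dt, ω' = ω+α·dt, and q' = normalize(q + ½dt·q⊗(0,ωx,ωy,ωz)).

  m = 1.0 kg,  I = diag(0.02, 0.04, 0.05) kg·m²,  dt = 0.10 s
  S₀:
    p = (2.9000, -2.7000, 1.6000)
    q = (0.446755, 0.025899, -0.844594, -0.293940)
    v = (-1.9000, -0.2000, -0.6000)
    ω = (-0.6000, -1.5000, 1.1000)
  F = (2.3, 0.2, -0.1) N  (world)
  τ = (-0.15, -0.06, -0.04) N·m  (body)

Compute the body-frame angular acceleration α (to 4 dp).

α = (-6.6750, -1.9950, -1.1600)

ω×(Iω) gyroscopic = (-0.0165, 0.0198, 0.0180)
angular accel α = (-6.6750, -1.9950, -1.1600)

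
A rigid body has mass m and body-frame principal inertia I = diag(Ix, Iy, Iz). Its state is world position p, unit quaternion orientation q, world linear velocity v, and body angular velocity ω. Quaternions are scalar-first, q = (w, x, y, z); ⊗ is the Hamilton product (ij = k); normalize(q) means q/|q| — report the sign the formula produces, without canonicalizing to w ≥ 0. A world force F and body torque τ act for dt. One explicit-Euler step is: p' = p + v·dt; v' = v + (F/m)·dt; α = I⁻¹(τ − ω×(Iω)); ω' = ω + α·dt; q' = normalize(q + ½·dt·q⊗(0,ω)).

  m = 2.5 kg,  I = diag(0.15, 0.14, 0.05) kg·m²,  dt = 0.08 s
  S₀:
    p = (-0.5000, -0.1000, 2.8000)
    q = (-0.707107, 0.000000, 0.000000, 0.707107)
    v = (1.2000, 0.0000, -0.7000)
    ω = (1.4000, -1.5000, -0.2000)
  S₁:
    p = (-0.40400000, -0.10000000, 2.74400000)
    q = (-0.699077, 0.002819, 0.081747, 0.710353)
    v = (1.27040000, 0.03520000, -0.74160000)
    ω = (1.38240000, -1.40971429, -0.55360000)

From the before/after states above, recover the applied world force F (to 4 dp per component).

F = (2.2000, 1.1000, -1.3000)

v₁ − v₀ = (0.07040000, 0.03520000, -0.04160000)
m·(v₁−v₀)/dt = (2.2000, 1.1000, -1.3000)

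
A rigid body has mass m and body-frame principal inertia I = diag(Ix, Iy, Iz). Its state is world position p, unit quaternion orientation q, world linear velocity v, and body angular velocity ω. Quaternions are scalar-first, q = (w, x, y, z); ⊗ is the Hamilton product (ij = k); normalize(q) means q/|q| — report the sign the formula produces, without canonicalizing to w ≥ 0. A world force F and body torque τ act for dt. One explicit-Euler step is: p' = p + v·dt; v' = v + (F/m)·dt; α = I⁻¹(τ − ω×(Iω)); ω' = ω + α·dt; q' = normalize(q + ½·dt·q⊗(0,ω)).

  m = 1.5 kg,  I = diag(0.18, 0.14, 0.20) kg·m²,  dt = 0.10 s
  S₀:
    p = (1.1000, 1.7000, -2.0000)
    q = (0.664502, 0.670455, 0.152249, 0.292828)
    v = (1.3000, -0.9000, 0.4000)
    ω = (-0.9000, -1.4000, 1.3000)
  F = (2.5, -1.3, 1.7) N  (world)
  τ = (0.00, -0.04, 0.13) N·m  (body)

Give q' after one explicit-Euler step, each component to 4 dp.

q' = (0.6825, 0.6672, 0.0487, 0.2943)

2q̇ = q⊗(0,ω) = (0.4358817, 0.0098311, -2.0654395, 0.0622397)
updated quaternion q' = (0.6825, 0.6672, 0.0487, 0.2943)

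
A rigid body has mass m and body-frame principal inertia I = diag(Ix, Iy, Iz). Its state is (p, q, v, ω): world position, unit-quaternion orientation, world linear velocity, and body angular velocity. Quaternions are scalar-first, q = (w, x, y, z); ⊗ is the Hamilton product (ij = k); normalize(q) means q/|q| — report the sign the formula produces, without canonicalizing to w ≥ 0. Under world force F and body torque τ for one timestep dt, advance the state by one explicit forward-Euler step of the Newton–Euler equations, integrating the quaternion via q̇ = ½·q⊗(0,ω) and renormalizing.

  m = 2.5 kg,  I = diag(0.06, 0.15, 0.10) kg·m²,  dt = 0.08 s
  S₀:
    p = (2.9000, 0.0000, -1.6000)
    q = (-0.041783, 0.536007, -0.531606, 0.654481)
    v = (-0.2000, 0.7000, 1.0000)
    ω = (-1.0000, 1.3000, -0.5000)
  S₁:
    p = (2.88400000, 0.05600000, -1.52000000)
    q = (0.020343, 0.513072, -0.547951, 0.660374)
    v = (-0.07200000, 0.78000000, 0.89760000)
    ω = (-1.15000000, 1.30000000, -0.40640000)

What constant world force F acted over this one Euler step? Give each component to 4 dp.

velocity change Δv = (0.12800000, 0.08000000, -0.10240000)
F = m·Δv/dt = (4.0000, 2.5000, -3.2000)

F = (4.0000, 2.5000, -3.2000)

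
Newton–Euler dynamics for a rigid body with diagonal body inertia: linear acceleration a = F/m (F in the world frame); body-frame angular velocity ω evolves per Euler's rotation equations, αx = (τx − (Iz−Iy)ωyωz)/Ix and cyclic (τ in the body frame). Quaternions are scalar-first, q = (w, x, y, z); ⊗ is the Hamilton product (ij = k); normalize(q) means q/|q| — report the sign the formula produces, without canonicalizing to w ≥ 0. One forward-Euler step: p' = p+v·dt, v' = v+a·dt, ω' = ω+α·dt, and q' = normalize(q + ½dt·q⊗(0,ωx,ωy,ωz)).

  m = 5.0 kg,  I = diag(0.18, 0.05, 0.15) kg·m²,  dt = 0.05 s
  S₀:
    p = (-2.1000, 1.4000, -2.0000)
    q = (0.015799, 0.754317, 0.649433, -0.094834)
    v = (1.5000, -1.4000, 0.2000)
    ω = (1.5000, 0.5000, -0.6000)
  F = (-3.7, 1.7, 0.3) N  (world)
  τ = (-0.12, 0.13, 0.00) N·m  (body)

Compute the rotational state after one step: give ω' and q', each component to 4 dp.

ω' = (1.4750, 0.6570, -0.5675)
q' = (-0.0220, 0.7457, 0.6568, -0.1099)

α = I⁻¹(τ − ω×Iω) = (-0.5000, 3.1400, 0.6500)
ω + α·dt = (1.4750, 0.6570, -0.5675)
q⊗(0,ω) = (-1.5130924, -0.3185443, 0.3182387, -0.6064704)
q + ½dt·q⊗(0,ω), renormalized = (-0.0220, 0.7457, 0.6568, -0.1099)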